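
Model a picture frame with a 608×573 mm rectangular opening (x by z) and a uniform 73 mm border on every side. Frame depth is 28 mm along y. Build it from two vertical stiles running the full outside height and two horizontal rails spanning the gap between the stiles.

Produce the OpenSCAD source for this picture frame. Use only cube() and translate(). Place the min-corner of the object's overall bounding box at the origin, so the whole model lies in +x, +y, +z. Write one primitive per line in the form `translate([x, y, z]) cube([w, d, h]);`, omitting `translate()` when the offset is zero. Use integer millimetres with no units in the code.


cube([73, 28, 719]);
translate([681, 0, 0]) cube([73, 28, 719]);
translate([73, 0, 0]) cube([608, 28, 73]);
translate([73, 0, 646]) cube([608, 28, 73]);


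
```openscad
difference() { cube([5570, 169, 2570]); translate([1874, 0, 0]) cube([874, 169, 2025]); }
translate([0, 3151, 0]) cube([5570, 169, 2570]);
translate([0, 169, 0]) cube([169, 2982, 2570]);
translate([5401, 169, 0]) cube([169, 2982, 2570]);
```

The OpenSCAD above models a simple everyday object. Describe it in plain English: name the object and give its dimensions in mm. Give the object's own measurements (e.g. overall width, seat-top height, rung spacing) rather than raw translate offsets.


A single room: four walls, each 2570 mm tall and 169 mm thick, enclosing an outside footprint 5570×3320 mm (x × y), no floor or roof. The front and back walls (−y and +y sides) run the full x-width; the side walls fit between their inner faces. A door opening 874 mm wide and 2025 mm tall is cut through the front wall from the floor up, its −x edge 1874 mm from the wall's −x end.


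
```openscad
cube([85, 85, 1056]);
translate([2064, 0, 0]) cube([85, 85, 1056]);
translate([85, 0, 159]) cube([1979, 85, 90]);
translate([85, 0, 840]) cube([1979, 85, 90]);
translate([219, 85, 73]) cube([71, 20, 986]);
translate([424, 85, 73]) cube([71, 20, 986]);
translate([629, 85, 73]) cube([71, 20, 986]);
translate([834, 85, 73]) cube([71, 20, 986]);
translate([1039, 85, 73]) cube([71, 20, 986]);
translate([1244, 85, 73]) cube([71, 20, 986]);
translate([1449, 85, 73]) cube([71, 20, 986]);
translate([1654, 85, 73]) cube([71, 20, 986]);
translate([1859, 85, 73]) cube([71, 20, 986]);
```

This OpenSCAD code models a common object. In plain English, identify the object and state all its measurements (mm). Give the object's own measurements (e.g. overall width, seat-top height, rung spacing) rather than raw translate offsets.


A fence section. Two 85×85 mm posts, 1056 mm tall, stand on the floor with a clear span of 1979 mm between their inner faces. Two horizontal rails of 85×90 mm section span the gap between the posts with their undersides at z = 159 mm and z = 840 mm, flush with the posts' −y face. 9 pickets, each 71 mm wide, 20 mm thick and 986 mm tall, are fixed to the +y face of the rails with their bottoms at z = 73 mm, spaced across the span with a 134 mm gap after the −x post and between neighbouring pickets and before the +x post.


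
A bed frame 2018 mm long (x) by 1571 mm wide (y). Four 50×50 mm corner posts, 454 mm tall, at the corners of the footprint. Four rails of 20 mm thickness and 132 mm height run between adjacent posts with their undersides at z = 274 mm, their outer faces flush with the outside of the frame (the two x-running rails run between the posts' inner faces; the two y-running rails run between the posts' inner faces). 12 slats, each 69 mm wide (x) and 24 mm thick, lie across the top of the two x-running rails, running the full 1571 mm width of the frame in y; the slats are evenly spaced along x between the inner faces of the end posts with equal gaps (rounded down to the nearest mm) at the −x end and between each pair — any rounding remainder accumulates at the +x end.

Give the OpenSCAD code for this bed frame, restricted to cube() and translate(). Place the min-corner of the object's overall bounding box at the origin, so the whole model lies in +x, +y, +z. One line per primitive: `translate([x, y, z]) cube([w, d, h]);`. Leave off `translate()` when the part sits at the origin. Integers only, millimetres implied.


cube([50, 50, 454]);
translate([0, 1521, 0]) cube([50, 50, 454]);
translate([1968, 0, 0]) cube([50, 50, 454]);
translate([1968, 1521, 0]) cube([50, 50, 454]);
translate([50, 0, 274]) cube([1918, 20, 132]);
translate([50, 1551, 274]) cube([1918, 20, 132]);
translate([0, 50, 274]) cube([20, 1471, 132]);
translate([1998, 50, 274]) cube([20, 1471, 132]);
translate([133, 0, 406]) cube([69, 1571, 24]);
translate([285, 0, 406]) cube([69, 1571, 24]);
translate([437, 0, 406]) cube([69, 1571, 24]);
translate([589, 0, 406]) cube([69, 1571, 24]);
translate([741, 0, 406]) cube([69, 1571, 24]);
translate([893, 0, 406]) cube([69, 1571, 24]);
translate([1045, 0, 406]) cube([69, 1571, 24]);
translate([1197, 0, 406]) cube([69, 1571, 24]);
translate([1349, 0, 406]) cube([69, 1571, 24]);
translate([1501, 0, 406]) cube([69, 1571, 24]);
translate([1653, 0, 406]) cube([69, 1571, 24]);
translate([1805, 0, 406]) cube([69, 1571, 24]);


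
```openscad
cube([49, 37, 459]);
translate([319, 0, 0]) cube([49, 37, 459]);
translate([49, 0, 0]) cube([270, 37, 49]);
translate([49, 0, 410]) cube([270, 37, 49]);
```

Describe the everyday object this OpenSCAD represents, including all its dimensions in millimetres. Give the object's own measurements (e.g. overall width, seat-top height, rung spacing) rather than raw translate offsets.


A rectangular picture frame lying in the x–z plane (depth along y). The opening is 270 mm wide (x) by 361 mm tall (z), surrounded by a border 49 mm wide on all four sides. The frame is 37 mm deep and is made of two full-height vertical stiles with two horizontal rails fitted between them.


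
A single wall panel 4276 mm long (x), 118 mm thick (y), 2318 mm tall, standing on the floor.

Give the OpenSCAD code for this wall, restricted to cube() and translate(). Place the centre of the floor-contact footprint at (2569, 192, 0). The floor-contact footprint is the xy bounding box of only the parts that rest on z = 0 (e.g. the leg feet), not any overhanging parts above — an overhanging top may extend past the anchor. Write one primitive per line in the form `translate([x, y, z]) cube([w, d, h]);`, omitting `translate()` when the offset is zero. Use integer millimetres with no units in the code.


translate([431, 133, 0]) cube([4276, 118, 2318]);


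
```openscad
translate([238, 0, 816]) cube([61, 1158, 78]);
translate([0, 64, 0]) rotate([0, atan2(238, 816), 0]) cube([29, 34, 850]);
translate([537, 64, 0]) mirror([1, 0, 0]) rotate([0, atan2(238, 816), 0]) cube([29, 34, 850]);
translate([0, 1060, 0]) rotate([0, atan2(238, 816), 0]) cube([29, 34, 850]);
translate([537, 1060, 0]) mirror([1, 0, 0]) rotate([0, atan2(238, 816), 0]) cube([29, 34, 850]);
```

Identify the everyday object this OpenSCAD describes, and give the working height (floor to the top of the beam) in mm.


A sawhorse. The overall height is 894 mm.

A beam across two mirrored pairs of raked legs — a sawhorse. The beam's underside is at z = 816 (matching the legs' vertical rise in atan2(238, 816)) and the beam is 78 mm tall, so its top is at 816 + 78 = 894 mm. The raked legs top out at the beam's underside, so that is the highest point.


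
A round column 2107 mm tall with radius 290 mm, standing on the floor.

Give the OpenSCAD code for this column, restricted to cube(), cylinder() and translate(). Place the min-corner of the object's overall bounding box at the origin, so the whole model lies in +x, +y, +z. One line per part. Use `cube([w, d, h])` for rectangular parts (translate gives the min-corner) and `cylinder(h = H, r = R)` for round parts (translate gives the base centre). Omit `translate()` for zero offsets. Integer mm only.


translate([290, 290, 0]) cylinder(h = 2107, r = 290);


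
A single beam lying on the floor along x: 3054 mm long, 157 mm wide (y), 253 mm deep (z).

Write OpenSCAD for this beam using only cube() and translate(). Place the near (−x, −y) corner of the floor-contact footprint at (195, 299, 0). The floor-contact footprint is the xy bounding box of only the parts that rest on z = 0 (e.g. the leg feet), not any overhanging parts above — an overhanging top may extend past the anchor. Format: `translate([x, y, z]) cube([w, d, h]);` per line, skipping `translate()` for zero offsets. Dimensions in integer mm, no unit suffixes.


translate([195, 299, 0]) cube([3054, 157, 253]);


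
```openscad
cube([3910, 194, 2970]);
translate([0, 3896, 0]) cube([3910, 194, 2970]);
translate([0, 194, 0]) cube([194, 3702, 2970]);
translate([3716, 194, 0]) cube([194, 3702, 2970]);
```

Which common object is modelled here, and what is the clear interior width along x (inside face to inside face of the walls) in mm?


A house (or room) frame. The interior width is 3522 mm.

Four 2970 mm walls enclosing a rectangle with no floor or roof — a room or house frame. Outside width is 3910 mm and wall thickness is 194 mm, so the interior width is 3910 − 2 × 194 = 3522 mm.


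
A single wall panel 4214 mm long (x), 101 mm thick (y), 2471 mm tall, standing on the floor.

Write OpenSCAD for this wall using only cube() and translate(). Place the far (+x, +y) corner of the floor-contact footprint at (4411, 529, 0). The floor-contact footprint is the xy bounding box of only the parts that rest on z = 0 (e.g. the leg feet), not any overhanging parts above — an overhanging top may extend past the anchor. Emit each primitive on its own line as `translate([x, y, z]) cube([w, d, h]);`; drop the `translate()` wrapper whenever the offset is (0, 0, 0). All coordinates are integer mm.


translate([197, 428, 0]) cube([4214, 101, 2471]);


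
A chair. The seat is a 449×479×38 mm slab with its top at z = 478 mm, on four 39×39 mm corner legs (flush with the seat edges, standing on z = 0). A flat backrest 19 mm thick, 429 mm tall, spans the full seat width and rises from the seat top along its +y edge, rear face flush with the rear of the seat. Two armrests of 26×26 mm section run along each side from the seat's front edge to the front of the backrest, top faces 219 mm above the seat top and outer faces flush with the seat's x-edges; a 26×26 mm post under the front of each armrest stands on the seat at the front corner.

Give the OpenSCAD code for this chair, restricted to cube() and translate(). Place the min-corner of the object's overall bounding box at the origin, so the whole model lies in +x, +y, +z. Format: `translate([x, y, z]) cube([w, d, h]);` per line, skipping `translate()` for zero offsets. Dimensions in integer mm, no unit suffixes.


translate([0, 0, 440]) cube([449, 479, 38]);
cube([39, 39, 440]);
translate([410, 0, 0]) cube([39, 39, 440]);
translate([0, 440, 0]) cube([39, 39, 440]);
translate([410, 440, 0]) cube([39, 39, 440]);
translate([0, 460, 478]) cube([449, 19, 429]);
translate([0, 0, 671]) cube([26, 460, 26]);
translate([423, 0, 671]) cube([26, 460, 26]);
translate([0, 0, 478]) cube([26, 26, 193]);
translate([423, 0, 478]) cube([26, 26, 193]);


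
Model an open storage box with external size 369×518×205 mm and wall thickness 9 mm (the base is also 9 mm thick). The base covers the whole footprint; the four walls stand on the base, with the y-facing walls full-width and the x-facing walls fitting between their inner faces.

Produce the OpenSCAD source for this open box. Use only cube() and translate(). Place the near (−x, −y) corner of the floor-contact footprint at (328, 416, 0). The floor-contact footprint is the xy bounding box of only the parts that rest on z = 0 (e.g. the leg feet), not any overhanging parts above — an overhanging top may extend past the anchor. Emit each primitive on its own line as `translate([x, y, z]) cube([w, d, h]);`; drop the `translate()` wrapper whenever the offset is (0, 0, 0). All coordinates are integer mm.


translate([328, 416, 0]) cube([369, 518, 9]);
translate([328, 416, 9]) cube([369, 9, 196]);
translate([328, 925, 9]) cube([369, 9, 196]);
translate([328, 425, 9]) cube([9, 500, 196]);
translate([688, 425, 9]) cube([9, 500, 196]);


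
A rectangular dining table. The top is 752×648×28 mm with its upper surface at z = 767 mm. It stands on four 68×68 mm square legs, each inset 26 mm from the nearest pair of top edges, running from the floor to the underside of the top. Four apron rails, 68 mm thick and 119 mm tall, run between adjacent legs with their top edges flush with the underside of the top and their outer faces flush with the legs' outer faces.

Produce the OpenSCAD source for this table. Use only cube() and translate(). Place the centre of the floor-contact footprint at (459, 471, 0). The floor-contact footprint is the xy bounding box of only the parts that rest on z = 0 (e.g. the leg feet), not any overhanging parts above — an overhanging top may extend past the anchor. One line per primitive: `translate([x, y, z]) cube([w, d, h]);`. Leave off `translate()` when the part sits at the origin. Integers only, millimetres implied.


// leg_h = 767 - 28 = 739
// apron z = 739 - 119 = 620
translate([83, 147, 739]) cube([752, 648, 28]);
translate([109, 173, 0]) cube([68, 68, 739]);
translate([741, 173, 0]) cube([68, 68, 739]);
translate([109, 701, 0]) cube([68, 68, 739]);
translate([741, 701, 0]) cube([68, 68, 739]);
translate([177, 173, 620]) cube([564, 68, 119]);
translate([177, 701, 620]) cube([564, 68, 119]);
translate([109, 241, 620]) cube([68, 460, 119]);
translate([741, 241, 620]) cube([68, 460, 119]);


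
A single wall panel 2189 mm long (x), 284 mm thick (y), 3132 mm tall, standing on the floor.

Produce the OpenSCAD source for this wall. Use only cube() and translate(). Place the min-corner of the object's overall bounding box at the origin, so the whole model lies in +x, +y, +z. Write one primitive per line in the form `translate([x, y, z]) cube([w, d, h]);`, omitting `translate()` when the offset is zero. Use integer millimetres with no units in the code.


cube([2189, 284, 3132]);


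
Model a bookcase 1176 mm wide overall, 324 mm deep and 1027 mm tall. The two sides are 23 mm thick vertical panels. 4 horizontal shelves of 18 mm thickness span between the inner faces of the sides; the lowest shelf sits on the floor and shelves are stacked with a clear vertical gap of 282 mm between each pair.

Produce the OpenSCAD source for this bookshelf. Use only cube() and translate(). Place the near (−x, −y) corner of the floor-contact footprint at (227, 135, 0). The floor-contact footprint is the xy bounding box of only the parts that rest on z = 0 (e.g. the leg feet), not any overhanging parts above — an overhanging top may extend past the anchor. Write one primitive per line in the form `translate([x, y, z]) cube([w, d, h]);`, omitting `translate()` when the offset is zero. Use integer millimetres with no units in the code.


translate([227, 135, 0]) cube([23, 324, 1027]);
translate([1380, 135, 0]) cube([23, 324, 1027]);
translate([250, 135, 0]) cube([1130, 324, 18]);
translate([250, 135, 300]) cube([1130, 324, 18]);
translate([250, 135, 600]) cube([1130, 324, 18]);
translate([250, 135, 900]) cube([1130, 324, 18]);


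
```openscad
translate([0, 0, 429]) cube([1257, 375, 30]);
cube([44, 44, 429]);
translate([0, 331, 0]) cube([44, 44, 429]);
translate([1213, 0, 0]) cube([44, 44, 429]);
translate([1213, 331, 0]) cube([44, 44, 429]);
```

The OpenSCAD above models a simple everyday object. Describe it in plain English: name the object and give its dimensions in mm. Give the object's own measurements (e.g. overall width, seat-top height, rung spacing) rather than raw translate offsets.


A bench: a 1257×375 mm seat slab, 30 mm thick, top at z = 459 mm, on four 44×44 mm square legs flush with the seat corners and standing on z = 0.


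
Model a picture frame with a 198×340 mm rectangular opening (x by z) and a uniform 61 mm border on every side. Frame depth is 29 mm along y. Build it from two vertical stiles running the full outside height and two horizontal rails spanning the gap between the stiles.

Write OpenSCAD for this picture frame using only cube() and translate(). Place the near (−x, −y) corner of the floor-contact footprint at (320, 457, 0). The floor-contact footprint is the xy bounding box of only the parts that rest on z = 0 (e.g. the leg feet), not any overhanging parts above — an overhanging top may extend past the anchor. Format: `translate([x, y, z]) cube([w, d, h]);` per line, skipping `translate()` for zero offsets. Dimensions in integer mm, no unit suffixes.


translate([320, 457, 0]) cube([61, 29, 462]);
translate([579, 457, 0]) cube([61, 29, 462]);
translate([381, 457, 0]) cube([198, 29, 61]);
translate([381, 457, 401]) cube([198, 29, 61]);


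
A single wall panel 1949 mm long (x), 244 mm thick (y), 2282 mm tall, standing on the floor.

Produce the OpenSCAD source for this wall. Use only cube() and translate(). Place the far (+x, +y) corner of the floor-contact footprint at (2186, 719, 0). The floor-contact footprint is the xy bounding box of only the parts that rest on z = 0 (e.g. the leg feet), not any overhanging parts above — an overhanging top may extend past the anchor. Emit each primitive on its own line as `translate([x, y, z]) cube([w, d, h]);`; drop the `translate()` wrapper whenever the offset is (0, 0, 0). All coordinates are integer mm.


translate([237, 475, 0]) cube([1949, 244, 2282]);


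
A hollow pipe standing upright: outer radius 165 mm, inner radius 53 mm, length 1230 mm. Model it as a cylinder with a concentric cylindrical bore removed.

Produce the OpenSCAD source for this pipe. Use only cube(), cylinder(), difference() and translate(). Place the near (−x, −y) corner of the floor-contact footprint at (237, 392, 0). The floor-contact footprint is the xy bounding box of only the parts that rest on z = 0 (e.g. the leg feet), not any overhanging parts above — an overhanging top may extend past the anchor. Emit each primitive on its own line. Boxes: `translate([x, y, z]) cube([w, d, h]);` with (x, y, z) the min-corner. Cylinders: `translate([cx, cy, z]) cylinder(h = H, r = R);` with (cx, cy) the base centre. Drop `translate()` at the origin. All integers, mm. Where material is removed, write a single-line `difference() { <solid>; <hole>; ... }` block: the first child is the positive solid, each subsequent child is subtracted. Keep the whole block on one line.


difference() { translate([402, 557, 0]) cylinder(h = 1230, r = 165); translate([402, 557, 0]) cylinder(h = 1230, r = 53); }


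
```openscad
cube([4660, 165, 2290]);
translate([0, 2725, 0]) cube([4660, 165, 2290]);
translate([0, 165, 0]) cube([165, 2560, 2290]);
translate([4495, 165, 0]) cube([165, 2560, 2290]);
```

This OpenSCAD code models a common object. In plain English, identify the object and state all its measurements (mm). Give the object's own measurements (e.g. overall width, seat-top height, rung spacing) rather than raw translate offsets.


The wall frame of a small rectangular building: four walls, each 2290 mm tall and 165 mm thick, enclosing a footprint 4660 mm (x) by 2890 mm (y) outside-to-outside, with no floor or roof. The front and back walls (the −y and +y sides) span the full width; the two side walls fit between them.


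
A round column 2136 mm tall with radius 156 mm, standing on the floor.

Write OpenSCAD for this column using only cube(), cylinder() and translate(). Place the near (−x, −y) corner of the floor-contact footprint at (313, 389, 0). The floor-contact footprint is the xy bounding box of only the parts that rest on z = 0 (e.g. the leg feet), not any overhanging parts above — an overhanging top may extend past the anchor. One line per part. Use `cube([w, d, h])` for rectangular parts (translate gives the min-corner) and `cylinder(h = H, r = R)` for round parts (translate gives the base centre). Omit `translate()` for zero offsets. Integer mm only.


translate([469, 545, 0]) cylinder(h = 2136, r = 156);


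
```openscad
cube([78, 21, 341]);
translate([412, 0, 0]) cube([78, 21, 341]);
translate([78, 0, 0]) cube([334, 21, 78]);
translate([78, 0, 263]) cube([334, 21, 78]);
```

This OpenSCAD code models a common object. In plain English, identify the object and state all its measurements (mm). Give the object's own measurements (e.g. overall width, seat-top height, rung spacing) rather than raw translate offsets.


A rectangular picture frame lying in the x–z plane (depth along y). The opening is 334 mm wide (x) by 185 mm tall (z), surrounded by a border 78 mm wide on all four sides. The frame is 21 mm deep and is made of two full-height vertical stiles with two horizontal rails fitted between them.


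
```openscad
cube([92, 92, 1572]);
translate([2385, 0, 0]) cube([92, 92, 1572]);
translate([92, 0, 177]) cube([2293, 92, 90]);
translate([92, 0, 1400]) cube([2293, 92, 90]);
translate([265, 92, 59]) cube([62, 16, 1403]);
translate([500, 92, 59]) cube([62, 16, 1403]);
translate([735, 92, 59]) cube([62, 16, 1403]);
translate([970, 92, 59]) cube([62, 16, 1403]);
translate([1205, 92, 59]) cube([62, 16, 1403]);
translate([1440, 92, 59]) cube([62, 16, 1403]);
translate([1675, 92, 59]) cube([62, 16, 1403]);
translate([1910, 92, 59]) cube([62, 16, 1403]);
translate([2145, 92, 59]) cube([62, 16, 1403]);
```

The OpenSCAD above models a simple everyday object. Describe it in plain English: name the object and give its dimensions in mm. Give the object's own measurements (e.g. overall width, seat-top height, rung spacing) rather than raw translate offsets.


A fence section. Two 92×92 mm posts, 1572 mm tall, stand on the floor with a clear span of 2293 mm between their inner faces. Two horizontal rails of 92×90 mm section span the gap between the posts with their undersides at z = 177 mm and z = 1400 mm, flush with the posts' −y face. 9 pickets, each 62 mm wide, 16 mm thick and 1403 mm tall, are fixed to the +y face of the rails with their bottoms at z = 59 mm, spaced across the span with a 173 mm gap after the −x post and between neighbouring pickets, with 178 mm left before the +x post.


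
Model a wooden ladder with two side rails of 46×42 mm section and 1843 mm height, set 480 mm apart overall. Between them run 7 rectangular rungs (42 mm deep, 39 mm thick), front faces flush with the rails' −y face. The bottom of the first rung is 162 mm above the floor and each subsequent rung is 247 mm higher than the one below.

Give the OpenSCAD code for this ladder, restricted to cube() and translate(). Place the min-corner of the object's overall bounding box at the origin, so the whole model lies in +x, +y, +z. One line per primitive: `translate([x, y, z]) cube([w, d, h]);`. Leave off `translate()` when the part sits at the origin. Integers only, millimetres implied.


cube([46, 42, 1843]);
translate([434, 0, 0]) cube([46, 42, 1843]);
translate([46, 0, 162]) cube([388, 42, 39]);
translate([46, 0, 409]) cube([388, 42, 39]);
translate([46, 0, 656]) cube([388, 42, 39]);
translate([46, 0, 903]) cube([388, 42, 39]);
translate([46, 0, 1150]) cube([388, 42, 39]);
translate([46, 0, 1397]) cube([388, 42, 39]);
translate([46, 0, 1644]) cube([388, 42, 39]);


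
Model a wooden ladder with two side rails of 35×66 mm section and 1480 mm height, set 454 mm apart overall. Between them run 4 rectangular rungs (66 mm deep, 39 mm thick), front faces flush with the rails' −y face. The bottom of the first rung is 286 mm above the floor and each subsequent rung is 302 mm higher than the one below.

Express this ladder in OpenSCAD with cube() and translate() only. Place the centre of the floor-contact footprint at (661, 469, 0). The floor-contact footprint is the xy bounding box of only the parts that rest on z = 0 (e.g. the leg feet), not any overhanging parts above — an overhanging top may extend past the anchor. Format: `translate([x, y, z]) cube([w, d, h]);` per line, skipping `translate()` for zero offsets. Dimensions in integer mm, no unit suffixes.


translate([434, 436, 0]) cube([35, 66, 1480]);
translate([853, 436, 0]) cube([35, 66, 1480]);
translate([469, 436, 286]) cube([384, 66, 39]);
translate([469, 436, 588]) cube([384, 66, 39]);
translate([469, 436, 890]) cube([384, 66, 39]);
translate([469, 436, 1192]) cube([384, 66, 39]);


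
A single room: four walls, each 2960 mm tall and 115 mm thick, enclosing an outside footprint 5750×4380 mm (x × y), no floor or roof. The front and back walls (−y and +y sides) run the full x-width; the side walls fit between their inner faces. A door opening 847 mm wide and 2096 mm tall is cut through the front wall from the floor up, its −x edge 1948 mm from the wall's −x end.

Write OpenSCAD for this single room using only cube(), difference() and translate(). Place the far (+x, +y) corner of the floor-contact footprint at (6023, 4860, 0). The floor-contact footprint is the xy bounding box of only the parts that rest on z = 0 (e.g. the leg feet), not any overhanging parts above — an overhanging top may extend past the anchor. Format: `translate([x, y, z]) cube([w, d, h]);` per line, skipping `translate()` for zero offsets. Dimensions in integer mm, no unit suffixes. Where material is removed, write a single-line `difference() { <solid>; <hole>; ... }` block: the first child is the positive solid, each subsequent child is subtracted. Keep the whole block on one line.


difference() { translate([273, 480, 0]) cube([5750, 115, 2960]); translate([2221, 480, 0]) cube([847, 115, 2096]); }
translate([273, 4745, 0]) cube([5750, 115, 2960]);
translate([273, 595, 0]) cube([115, 4150, 2960]);
translate([5908, 595, 0]) cube([115, 4150, 2960]);


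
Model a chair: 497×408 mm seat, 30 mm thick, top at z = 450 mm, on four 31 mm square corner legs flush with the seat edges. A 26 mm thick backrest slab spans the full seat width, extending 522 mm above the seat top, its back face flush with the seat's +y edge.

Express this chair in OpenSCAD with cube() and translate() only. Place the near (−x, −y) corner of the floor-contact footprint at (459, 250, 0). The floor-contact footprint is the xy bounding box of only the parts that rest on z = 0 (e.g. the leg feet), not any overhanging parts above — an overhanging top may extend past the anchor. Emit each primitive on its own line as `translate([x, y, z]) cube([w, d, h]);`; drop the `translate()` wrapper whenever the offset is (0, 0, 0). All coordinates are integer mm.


translate([459, 250, 420]) cube([497, 408, 30]);
translate([459, 250, 0]) cube([31, 31, 420]);
translate([925, 250, 0]) cube([31, 31, 420]);
translate([459, 627, 0]) cube([31, 31, 420]);
translate([925, 627, 0]) cube([31, 31, 420]);
translate([459, 632, 450]) cube([497, 26, 522]);


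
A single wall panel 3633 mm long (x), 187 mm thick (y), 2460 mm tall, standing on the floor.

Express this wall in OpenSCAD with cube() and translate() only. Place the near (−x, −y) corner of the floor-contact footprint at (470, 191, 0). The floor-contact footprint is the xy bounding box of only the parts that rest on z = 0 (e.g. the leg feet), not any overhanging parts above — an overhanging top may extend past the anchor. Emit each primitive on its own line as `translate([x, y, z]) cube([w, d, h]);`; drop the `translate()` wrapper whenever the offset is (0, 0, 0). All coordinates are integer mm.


translate([470, 191, 0]) cube([3633, 187, 2460]);


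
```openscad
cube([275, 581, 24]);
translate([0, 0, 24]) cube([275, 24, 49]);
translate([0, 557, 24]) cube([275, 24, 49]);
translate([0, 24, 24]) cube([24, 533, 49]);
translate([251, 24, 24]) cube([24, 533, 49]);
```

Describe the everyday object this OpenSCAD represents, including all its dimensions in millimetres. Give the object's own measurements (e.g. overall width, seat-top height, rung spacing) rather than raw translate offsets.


An open-topped rectangular box: outside dimensions 275×581×73 mm, with a uniform wall and base thickness of 24 mm. The base is a full 275×581 slab on the floor; four walls sit on top of the base. The front and back walls (the −y and +y sides) span the full width; the two side walls fit between them.


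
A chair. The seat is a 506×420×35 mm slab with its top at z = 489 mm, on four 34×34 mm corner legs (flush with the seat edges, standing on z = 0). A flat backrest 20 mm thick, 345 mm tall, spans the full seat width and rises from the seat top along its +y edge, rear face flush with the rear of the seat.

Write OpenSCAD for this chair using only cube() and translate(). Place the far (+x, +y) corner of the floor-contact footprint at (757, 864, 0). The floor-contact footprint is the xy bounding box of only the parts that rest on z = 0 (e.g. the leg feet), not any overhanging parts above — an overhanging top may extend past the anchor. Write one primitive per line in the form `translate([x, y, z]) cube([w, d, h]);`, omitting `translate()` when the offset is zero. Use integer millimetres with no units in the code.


translate([251, 444, 454]) cube([506, 420, 35]);
translate([251, 444, 0]) cube([34, 34, 454]);
translate([723, 444, 0]) cube([34, 34, 454]);
translate([251, 830, 0]) cube([34, 34, 454]);
translate([723, 830, 0]) cube([34, 34, 454]);
translate([251, 844, 489]) cube([506, 20, 345]);


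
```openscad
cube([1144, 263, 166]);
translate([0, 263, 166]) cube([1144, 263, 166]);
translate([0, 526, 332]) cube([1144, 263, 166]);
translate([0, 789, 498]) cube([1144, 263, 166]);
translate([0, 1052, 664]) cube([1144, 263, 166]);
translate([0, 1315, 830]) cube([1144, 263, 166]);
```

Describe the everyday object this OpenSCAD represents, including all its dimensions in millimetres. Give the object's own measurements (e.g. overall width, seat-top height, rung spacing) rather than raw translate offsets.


A straight staircase of 6 solid steps. Each step is 1144 mm wide (x), 263 mm deep (y, the going) and 166 mm tall (the rise). The first step rests on the floor; each subsequent step sits one going further in +y and one rise higher in +z, directly behind and above the previous step with no overlap.


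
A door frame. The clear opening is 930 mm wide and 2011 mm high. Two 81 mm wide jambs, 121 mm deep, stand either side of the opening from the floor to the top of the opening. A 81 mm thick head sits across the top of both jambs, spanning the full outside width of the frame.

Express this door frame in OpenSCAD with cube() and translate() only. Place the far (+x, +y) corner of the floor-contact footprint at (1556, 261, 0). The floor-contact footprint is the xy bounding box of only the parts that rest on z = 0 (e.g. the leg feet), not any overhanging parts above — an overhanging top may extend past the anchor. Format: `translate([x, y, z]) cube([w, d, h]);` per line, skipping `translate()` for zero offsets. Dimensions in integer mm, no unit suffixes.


translate([464, 140, 0]) cube([81, 121, 2011]);
translate([1475, 140, 0]) cube([81, 121, 2011]);
translate([464, 140, 2011]) cube([1092, 121, 81]);


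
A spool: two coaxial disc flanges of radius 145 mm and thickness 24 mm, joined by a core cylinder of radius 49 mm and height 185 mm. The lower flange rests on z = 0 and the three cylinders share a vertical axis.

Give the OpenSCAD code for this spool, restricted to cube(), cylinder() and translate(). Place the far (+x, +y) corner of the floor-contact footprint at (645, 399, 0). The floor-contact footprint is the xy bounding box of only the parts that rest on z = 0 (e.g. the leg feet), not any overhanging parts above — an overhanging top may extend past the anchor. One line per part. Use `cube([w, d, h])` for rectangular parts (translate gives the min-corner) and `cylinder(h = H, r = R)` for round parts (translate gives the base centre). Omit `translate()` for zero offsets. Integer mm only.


translate([500, 254, 0]) cylinder(h = 24, r = 145);
translate([500, 254, 24]) cylinder(h = 185, r = 49);
translate([500, 254, 209]) cylinder(h = 24, r = 145);


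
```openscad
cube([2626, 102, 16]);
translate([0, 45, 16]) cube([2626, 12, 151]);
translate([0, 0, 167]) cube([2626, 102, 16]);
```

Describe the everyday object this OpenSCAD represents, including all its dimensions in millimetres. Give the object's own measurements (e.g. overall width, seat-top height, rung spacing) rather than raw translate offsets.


An I-beam lying along x, 2626 mm long. Overall section height 183 mm. Two flanges 102 mm wide (y) and 16 mm thick, one on the floor and one at the top; a web 12 mm thick runs between them, centred on the flange width.


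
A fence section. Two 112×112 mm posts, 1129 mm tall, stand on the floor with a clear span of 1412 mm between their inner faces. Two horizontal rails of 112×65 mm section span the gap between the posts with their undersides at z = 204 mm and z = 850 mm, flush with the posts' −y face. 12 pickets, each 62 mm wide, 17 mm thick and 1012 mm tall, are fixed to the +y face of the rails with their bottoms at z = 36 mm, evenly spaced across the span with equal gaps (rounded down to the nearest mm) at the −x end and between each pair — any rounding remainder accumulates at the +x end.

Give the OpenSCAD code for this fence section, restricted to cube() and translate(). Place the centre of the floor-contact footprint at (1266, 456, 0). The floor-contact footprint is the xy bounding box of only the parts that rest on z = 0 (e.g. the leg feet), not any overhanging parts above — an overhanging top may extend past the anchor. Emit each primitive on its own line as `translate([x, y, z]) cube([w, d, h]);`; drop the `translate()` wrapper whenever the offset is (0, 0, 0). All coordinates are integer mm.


translate([448, 400, 0]) cube([112, 112, 1129]);
translate([1972, 400, 0]) cube([112, 112, 1129]);
translate([560, 400, 204]) cube([1412, 112, 65]);
translate([560, 400, 850]) cube([1412, 112, 65]);
translate([611, 512, 36]) cube([62, 17, 1012]);
translate([724, 512, 36]) cube([62, 17, 1012]);
translate([837, 512, 36]) cube([62, 17, 1012]);
translate([950, 512, 36]) cube([62, 17, 1012]);
translate([1063, 512, 36]) cube([62, 17, 1012]);
translate([1176, 512, 36]) cube([62, 17, 1012]);
translate([1289, 512, 36]) cube([62, 17, 1012]);
translate([1402, 512, 36]) cube([62, 17, 1012]);
translate([1515, 512, 36]) cube([62, 17, 1012]);
translate([1628, 512, 36]) cube([62, 17, 1012]);
translate([1741, 512, 36]) cube([62, 17, 1012]);
translate([1854, 512, 36]) cube([62, 17, 1012]);


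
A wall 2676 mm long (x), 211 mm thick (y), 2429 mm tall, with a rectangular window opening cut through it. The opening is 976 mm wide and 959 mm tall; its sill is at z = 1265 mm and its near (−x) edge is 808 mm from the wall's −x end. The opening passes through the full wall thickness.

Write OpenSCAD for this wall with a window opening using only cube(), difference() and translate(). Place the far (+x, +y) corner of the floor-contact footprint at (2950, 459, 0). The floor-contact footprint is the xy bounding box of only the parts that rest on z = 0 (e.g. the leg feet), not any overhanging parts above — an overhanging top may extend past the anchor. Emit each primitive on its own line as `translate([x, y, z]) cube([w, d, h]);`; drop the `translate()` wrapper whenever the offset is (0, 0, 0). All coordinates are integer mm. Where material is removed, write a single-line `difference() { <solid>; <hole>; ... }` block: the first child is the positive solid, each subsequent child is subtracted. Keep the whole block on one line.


difference() { translate([274, 248, 0]) cube([2676, 211, 2429]); translate([1082, 248, 1265]) cube([976, 211, 959]); }


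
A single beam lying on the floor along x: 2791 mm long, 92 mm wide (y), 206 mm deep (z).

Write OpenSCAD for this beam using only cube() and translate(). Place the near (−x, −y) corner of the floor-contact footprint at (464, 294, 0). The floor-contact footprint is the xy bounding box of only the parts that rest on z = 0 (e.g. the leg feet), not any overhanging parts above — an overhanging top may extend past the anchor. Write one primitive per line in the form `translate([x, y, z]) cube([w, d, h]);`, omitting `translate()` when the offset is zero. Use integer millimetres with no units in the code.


translate([464, 294, 0]) cube([2791, 92, 206]);


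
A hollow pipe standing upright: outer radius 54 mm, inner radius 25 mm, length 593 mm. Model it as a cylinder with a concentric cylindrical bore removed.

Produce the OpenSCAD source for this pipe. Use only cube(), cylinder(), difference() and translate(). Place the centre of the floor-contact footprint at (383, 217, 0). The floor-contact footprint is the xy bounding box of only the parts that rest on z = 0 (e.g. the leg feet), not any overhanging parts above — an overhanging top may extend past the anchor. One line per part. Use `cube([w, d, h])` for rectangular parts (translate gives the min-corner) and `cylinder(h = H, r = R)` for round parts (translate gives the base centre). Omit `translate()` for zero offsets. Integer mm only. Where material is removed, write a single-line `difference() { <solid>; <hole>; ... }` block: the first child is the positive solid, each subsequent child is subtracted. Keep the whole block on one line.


difference() { translate([383, 217, 0]) cylinder(h = 593, r = 54); translate([383, 217, 0]) cylinder(h = 593, r = 25); }


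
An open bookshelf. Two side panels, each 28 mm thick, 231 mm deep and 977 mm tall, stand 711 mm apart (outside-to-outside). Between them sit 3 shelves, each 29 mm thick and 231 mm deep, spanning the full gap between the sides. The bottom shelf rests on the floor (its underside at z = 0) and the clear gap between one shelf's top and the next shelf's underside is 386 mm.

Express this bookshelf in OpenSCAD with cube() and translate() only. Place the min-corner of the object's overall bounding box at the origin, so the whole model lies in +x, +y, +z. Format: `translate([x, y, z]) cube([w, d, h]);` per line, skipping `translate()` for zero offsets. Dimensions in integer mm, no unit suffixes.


cube([28, 231, 977]);
translate([683, 0, 0]) cube([28, 231, 977]);
translate([28, 0, 0]) cube([655, 231, 29]);
translate([28, 0, 415]) cube([655, 231, 29]);
translate([28, 0, 830]) cube([655, 231, 29]);


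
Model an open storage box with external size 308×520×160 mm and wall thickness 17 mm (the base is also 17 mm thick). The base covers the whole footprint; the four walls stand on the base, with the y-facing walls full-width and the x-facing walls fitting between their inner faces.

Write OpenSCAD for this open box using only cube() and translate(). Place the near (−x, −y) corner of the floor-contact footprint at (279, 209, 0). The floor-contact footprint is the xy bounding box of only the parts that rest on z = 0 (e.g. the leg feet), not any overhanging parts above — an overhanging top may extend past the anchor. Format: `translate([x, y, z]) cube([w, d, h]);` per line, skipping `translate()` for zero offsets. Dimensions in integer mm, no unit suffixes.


translate([279, 209, 0]) cube([308, 520, 17]);
translate([279, 209, 17]) cube([308, 17, 143]);
translate([279, 712, 17]) cube([308, 17, 143]);
translate([279, 226, 17]) cube([17, 486, 143]);
translate([570, 226, 17]) cube([17, 486, 143]);


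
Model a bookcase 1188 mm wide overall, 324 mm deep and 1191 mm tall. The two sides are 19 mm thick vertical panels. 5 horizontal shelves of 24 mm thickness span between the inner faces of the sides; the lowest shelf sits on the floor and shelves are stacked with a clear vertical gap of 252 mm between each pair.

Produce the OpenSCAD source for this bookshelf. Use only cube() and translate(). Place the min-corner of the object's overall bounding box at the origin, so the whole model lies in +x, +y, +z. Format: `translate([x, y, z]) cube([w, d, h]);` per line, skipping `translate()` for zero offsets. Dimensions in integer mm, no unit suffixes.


cube([19, 324, 1191]);
translate([1169, 0, 0]) cube([19, 324, 1191]);
translate([19, 0, 0]) cube([1150, 324, 24]);
translate([19, 0, 276]) cube([1150, 324, 24]);
translate([19, 0, 552]) cube([1150, 324, 24]);
translate([19, 0, 828]) cube([1150, 324, 24]);
translate([19, 0, 1104]) cube([1150, 324, 24]);


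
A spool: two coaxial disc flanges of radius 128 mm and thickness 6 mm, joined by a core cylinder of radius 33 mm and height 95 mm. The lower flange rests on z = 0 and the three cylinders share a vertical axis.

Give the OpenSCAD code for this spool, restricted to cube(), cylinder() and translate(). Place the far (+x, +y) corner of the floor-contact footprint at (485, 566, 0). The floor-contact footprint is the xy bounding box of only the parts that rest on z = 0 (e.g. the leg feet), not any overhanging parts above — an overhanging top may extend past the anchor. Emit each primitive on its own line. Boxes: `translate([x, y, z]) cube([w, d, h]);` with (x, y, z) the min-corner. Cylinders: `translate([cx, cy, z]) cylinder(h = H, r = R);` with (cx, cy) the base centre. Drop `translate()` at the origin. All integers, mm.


translate([357, 438, 0]) cylinder(h = 6, r = 128);
translate([357, 438, 6]) cylinder(h = 95, r = 33);
translate([357, 438, 101]) cylinder(h = 6, r = 128);
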